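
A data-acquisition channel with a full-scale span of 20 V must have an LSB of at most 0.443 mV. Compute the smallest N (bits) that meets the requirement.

16 bits

Number of steps required ≥ 20 V / 0.443 mV = 45146.73.
Need 2^N ≥ 45146.73; 2^15 = 32768, 2^16 = 65536.
Minimum N = 16.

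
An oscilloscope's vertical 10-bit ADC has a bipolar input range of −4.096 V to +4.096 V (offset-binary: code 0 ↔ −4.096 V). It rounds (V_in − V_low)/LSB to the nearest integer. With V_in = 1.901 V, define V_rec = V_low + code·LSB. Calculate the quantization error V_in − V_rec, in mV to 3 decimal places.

-3.000 mV

LSB = 8.192/2^10 = 8.000 mV.
(1.901 − (−4.096))/0.008 = 749.6250; round gives code 750.
Code 750 maps back to (−4.096) + 750×0.008 V = 1.904 V.
V_in − V_rec = -0.003 V = -3.000 mV.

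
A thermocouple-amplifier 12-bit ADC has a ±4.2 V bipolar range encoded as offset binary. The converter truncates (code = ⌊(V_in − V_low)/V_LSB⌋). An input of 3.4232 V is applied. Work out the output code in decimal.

code 3717

LSB = 8.4 V / 4096 = 2.051 mV.
(V_in − V_low)/LSB = (3.4232 − (−4.2)) / 0.00205078 = 3717.218.
So the output code is 3717.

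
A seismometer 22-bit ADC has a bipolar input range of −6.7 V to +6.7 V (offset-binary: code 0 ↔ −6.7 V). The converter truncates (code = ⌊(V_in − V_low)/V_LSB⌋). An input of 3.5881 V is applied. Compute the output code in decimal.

LSB = 13.4 V / 4194304 = 3.19 µV.
(V_in − V_low)/LSB = (3.5881 − (−6.7)) / 3.19481e-06 = 3220255.148.
⌊·⌋(3220255.148) = 3220255.

code 3220255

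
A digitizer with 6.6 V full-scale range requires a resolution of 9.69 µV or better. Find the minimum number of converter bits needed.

Number of steps required ≥ 6.6 V / 9.69 µV = 681114.55.
Need 2^N ≥ 681114.55; 2^19 = 524288, 2^20 = 1048576.
Minimum N = 20.

20 bits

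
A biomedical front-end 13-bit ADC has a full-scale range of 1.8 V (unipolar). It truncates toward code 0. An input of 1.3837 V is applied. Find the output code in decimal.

code 6297

Full-scale span = 1.8 V; LSB = 1.8/2^13 = 219.73 µV.
(V_in − V_low)/LSB = (1.3837 − 0) / 0.000219727 = 6297.372.
Floor → code 6297.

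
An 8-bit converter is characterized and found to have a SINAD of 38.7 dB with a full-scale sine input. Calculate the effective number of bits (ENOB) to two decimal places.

ENOB = (SINAD − 1.76) / 6.02 = (38.7 − 1.76)/6.02 = 6.136.

6.14 bits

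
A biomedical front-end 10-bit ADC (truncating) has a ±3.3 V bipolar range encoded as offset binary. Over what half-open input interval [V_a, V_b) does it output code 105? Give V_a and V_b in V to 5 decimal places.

[-2.62324 V, -2.61680 V)

LSB = 6.6/2^10 = 6.445 mV.
V_a = V_low + 105·LSB = -2.62324 V; V_b = V_low + 106·LSB = -2.6168 V.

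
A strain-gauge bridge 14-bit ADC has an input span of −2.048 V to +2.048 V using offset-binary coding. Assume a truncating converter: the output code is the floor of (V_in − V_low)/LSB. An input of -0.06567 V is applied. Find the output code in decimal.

code 7929

LSB = 4.096 V / 16384 = 250.00 µV.
Input sits at 7929.320 steps above V_low.
So the output code is 7929.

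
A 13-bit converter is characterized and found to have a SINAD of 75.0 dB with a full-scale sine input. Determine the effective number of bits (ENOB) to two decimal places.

12.17 bits

ENOB = (SINAD − 1.76) / 6.02 = (75.0 − 1.76)/6.02 = 12.166.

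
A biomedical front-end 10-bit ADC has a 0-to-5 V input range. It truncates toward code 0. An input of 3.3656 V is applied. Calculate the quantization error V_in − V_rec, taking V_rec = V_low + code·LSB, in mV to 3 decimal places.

1.342 mV

Step size: 5 V ÷ 2^10 = 4.883 mV.
(3.3656 − 0)/0.00488281 = 689.2749; ⌊·⌋ gives code 689.
V_rec = 0 + 689·0.00488281 = 3.3642578 V.
Difference: 0.00134219 V → 1.342 mV.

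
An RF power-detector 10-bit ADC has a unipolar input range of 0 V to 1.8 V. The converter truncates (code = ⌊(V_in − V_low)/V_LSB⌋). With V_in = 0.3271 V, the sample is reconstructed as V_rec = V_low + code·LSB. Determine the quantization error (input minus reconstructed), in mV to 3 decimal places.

Step size: 1.8 V ÷ 2^10 = 1.758 mV.
(V_in − V_low)/LSB = (0.3271 − 0)/0.00175781 = 186.0836 → code 186 (floor).
Code 186 maps back to 0 + 186×0.00175781 V = 0.32695313 V.
Error = 0.3271 − 0.32695313 = 0.000146875 V = 0.147 mV.

0.147 mV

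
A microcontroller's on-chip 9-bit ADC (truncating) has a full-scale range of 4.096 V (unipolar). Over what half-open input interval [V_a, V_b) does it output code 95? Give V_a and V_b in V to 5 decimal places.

LSB = 4.096/2^9 = 8.000 mV.
V_a = V_low + 95·LSB = 0.76 V; V_b = V_low + 96·LSB = 0.768 V.

[0.76000 V, 0.76800 V)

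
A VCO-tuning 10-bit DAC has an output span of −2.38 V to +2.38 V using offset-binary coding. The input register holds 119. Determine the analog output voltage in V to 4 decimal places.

LSB = 4.76 V / 2^10 = 4.648 mV.
V_out = (−2.38) + 119 × 0.00464844 V = -1.82684 V.

-1.8268 V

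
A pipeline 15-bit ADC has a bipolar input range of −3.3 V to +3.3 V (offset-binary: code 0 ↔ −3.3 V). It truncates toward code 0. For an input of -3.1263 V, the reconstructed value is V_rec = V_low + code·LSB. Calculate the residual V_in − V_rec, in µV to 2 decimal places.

79.39 µV

One LSB is 6.6 V / 32768 = 201.42 µV.
Scaled input = 862.3942 LSBs, so code = 862.
Reconstructed: -3.1263794 V.
Error = -3.1263 − (−3.1263794) = 7.93945e-05 V = 79.39 µV.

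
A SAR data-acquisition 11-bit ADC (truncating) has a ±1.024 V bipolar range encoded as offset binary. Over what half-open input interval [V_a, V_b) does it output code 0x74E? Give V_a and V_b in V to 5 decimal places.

LSB = 2.048/2^11 = 1.000 mV.
Code 0x74E = 1870 decimal.
V_a = V_low + 1870·LSB = 0.846 V; V_b = V_low + 1871·LSB = 0.847 V.

[0.84600 V, 0.84700 V)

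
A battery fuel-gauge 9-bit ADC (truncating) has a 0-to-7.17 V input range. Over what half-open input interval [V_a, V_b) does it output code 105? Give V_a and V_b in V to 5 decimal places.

[1.47041 V, 1.48441 V)

LSB = 7.17/2^9 = 14.004 mV.
V_a = V_low + 105·LSB = 1.47041 V; V_b = V_low + 106·LSB = 1.48441 V.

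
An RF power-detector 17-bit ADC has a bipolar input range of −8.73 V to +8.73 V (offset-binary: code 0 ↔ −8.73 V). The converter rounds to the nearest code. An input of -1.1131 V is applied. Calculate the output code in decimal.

code 57180

LSB = 17.46 V / 131072 = 133.21 µV.
(-1.1131 − (−8.73)) / 0.000133209 = 57179.972 LSBs.
round(57179.972) = 57180.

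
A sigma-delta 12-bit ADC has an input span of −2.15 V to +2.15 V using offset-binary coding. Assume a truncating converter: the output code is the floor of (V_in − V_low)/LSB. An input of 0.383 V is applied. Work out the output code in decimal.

code 2412

Full-scale span = 4.3 V; LSB = 4.3/2^12 = 1.050 mV.
(0.383 − (−2.15)) / 0.0010498 = 2412.830 LSBs.
⌊·⌋(2412.830) = 2412.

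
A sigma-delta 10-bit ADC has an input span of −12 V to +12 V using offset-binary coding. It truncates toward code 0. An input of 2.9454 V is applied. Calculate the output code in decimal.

code 637

Full-scale span = 24 V; LSB = 24/2^10 = 23.438 mV.
(2.9454 − (−12)) / 0.0234375 = 637.670 LSBs.
So the output code is 637.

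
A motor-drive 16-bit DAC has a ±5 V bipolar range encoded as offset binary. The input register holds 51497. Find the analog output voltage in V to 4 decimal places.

2.8578 V

LSB = 10 V / 2^16 = 152.59 µV.
V_out = (−5) + 51497 × 0.000152588 V = 2.85782 V.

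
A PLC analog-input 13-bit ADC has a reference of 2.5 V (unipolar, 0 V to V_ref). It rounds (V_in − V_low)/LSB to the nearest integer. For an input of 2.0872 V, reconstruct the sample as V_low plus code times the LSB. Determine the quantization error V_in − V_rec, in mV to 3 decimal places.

One LSB is 2.5 V / 8192 = 305.18 µV.
Scaled input = 6839.3370 LSBs, so code = 6839.
V_rec = 0 + 6839·0.000305176 = 2.0870972 V.
V_in − V_rec = 0.000102832 V = 0.103 mV.

0.103 mV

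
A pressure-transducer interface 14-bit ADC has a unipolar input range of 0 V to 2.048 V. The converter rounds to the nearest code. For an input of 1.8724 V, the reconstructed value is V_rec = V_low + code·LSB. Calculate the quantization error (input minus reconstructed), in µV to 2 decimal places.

25.00 µV

LSB = 2.048/2^14 = 125.00 µV.
(1.8724 − 0)/0.000125 = 14979.2000; round gives code 14979.
V_rec = 0 + 14979·0.000125 = 1.872375 V.
V_in − V_rec = 2.5e-05 V = 25.00 µV.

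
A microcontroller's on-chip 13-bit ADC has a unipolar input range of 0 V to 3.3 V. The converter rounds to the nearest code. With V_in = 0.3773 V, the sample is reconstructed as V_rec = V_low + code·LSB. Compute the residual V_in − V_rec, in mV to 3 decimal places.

Step size: 3.3 V ÷ 2^13 = 402.83 µV.
Scaled input = 936.6187 LSBs, so code = 937.
V_rec = 0 + 937·0.000402832 = 0.37745361 V.
Error = 0.3773 − 0.37745361 = -0.000153613 V = -0.154 mV.

-0.154 mV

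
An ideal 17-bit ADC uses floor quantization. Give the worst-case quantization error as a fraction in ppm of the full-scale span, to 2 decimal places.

Truncating → worst-case error = 1 LSB = V_FS/2^17, so 1e+06/131072 = 7.62939 ppm of full scale.

7.63 ppm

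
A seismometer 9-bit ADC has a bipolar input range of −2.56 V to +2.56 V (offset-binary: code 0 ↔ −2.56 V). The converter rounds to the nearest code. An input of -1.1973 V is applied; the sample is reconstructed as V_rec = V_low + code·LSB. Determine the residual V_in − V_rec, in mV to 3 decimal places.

LSB = 5.12/2^9 = 10.000 mV.
Scaled input = 136.2700 LSBs, so code = 136.
Code 136 maps back to (−2.56) + 136×0.01 V = -1.2 V.
Difference: 0.0027 V → 2.700 mV.

2.700 mV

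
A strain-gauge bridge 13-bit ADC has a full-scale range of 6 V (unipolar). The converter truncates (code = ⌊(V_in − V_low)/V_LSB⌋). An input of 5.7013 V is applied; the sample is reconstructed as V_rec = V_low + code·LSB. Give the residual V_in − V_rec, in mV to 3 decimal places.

Step size: 6 V ÷ 2^13 = 0.732 mV.
Scaled input = 7784.1749 LSBs, so code = 7784.
V_rec = 0 + 7784·0.000732422 = 5.7011719 V.
V_in − V_rec = 0.000128125 V = 0.128 mV.

0.128 mV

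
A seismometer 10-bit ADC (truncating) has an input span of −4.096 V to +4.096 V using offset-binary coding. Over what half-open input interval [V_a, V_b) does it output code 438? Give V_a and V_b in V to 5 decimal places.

LSB = 8.192/2^10 = 8.000 mV.
V_a = V_low + 438·LSB = -0.592 V; V_b = V_low + 439·LSB = -0.584 V.

[-0.59200 V, -0.58400 V)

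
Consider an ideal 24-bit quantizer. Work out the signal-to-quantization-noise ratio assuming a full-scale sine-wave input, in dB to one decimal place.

SNR ≈ 6.02·N + 1.76 dB = 6.02·24 + 1.76 = 146.24 dB.

146.2 dB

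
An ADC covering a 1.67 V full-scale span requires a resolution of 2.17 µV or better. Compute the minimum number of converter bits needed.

20 bits

Number of steps required ≥ 1.67 V / 2.17 µV = 769585.25.
Need 2^N ≥ 769585.25; 2^19 = 524288, 2^20 = 1048576.
Minimum N = 20.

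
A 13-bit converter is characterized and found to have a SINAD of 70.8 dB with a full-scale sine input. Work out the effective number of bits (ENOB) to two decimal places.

11.47 bits

ENOB = (SINAD − 1.76) / 6.02 = (70.8 − 1.76)/6.02 = 11.468.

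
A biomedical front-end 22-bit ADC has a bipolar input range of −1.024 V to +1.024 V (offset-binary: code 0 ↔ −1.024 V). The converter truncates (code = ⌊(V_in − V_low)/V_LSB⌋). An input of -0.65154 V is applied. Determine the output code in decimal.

code 762798

With 4194304 levels over 2.048 V, one step is 0.49 µV.
(V_in − V_low)/LSB = (-0.65154 − (−1.024)) / 4.88281e-07 = 762798.080.
⌊·⌋(762798.080) = 762798.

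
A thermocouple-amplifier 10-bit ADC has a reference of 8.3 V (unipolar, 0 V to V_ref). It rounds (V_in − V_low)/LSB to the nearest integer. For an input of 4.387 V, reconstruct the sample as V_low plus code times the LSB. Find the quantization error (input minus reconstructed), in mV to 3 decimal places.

Step size: 8.3 V ÷ 2^10 = 8.105 mV.
(V_in − V_low)/LSB = (4.387 − 0)/0.00810547 = 541.2395 → code 541 (round).
V_rec = 0 + 541·0.00810547 = 4.3850586 V.
Difference: 0.00194141 V → 1.941 mV.

1.941 mV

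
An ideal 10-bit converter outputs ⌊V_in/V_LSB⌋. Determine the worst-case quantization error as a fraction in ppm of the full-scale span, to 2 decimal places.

Truncating → worst-case error = 1 LSB = V_FS/2^10, so 1e+06/1024 = 976.562 ppm of full scale.

976.56 ppm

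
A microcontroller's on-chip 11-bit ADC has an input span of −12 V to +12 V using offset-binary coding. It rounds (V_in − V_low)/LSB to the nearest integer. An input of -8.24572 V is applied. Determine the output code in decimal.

With 2048 levels over 24 V, one step is 11.719 mV.
Input sits at 320.365 steps above V_low.
Round → code 320.

code 320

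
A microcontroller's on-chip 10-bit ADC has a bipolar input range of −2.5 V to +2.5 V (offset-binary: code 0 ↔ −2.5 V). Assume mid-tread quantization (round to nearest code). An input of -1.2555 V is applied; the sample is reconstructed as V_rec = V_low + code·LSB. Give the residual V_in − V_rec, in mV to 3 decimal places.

-0.617 mV

LSB = 5/2^10 = 4.883 mV.
(V_in − V_low)/LSB = (-1.2555 − (−2.5))/0.00488281 = 254.8736 → code 255 (round).
V_rec = (−2.5) + 255·0.00488281 = -1.2548828 V.
Error = -1.2555 − (−1.2548828) = -0.000617188 V = -0.617 mV.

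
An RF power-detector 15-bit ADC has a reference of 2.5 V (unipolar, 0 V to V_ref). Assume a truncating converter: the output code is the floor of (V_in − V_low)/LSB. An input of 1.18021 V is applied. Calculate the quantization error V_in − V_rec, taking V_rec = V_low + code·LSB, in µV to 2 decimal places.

One LSB is 2.5 V / 32768 = 76.29 µV.
(V_in − V_low)/LSB = (1.18021 − 0)/7.62939e-05 = 15469.2485 → code 15469 (floor).
Code 15469 maps back to 0 + 15469×7.62939e-05 V = 1.180191 V.
Error = 1.18021 − 1.180191 = 1.896e-05 V = 18.96 µV.

18.96 µV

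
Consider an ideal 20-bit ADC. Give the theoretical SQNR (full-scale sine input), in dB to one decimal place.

SNR ≈ 6.02·N + 1.76 dB = 6.02·20 + 1.76 = 122.16 dB.

122.2 dB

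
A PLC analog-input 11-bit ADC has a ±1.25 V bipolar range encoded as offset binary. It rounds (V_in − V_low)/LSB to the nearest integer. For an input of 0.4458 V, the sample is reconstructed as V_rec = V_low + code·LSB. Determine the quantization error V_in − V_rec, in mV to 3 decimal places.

0.243 mV

LSB = 2.5/2^11 = 1.221 mV.
(V_in − V_low)/LSB = (0.4458 − (−1.25))/0.0012207 = 1389.1994 → code 1389 (round).
Reconstructed: 0.44555664 V.
V_in − V_rec = 0.000243359 V = 0.243 mV.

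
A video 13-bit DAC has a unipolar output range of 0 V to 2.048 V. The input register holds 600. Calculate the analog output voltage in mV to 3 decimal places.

LSB = 2.048 V / 2^13 = 250.00 µV.
V_out = 0 + 600 × 0.00025 V = 0.15 V.
= 150.000 mV.

150.000 mV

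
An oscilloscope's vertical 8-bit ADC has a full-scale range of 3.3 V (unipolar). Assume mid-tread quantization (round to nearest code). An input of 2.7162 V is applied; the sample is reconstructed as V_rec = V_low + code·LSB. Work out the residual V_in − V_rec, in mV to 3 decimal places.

-3.722 mV

One LSB is 3.3 V / 256 = 12.891 mV.
(2.7162 − 0)/0.0128906 = 210.7113; round gives code 211.
Reconstructed: 2.7199219 V.
V_in − V_rec = -0.00372187 V = -3.722 mV.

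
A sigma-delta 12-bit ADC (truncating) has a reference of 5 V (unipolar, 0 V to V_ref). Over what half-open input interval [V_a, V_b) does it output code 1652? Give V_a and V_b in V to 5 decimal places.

[2.01660 V, 2.01782 V)

LSB = 5/2^12 = 1.221 mV.
V_a = V_low + 1652·LSB = 2.0166 V; V_b = V_low + 1653·LSB = 2.01782 V.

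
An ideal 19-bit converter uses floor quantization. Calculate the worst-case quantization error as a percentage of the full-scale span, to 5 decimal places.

0.00019 %

Truncating → worst-case error = 1 LSB = V_FS/2^19, so 100/524288 = 0.000190735 % of full scale.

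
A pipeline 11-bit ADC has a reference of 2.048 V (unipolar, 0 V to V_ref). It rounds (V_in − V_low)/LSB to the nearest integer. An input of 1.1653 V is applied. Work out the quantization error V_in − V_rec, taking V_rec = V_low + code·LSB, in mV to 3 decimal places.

One LSB is 2.048 V / 2048 = 1.000 mV.
Scaled input = 1165.3000 LSBs, so code = 1165.
V_rec = 0 + 1165·0.001 = 1.165 V.
Difference: 0.0003 V → 0.300 mV.

0.300 mV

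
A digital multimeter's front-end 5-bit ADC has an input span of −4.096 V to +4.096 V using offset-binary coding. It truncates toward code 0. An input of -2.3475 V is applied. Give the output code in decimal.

With 32 levels over 8.192 V, one step is 256.000 mV.
(-2.3475 − (−4.096)) / 0.256 = 6.830 LSBs.
So the output code is 6.

code 6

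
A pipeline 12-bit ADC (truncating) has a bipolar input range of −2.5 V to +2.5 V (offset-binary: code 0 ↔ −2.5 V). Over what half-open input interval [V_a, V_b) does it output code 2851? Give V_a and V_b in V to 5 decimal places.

[0.98022 V, 0.98145 V)

LSB = 5/2^12 = 1.221 mV.
V_a = V_low + 2851·LSB = 0.980225 V; V_b = V_low + 2852·LSB = 0.981445 V.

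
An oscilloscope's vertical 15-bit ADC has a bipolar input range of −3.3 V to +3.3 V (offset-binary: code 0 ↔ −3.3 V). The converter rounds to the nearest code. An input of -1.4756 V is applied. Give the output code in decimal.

code 9058

Full-scale span = 6.6 V; LSB = 6.6/2^15 = 201.42 µV.
Input sits at 9057.870 steps above V_low.
So the output code is 9058.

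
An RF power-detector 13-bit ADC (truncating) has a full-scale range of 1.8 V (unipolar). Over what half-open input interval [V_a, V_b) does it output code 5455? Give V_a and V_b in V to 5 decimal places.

[1.19861 V, 1.19883 V)

LSB = 1.8/2^13 = 219.73 µV.
V_a = V_low + 5455·LSB = 1.19861 V; V_b = V_low + 5456·LSB = 1.19883 V.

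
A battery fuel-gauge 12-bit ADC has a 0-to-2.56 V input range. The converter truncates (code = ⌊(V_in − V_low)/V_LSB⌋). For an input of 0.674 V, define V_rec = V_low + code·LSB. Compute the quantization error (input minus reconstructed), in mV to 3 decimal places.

0.250 mV

Step size: 2.56 V ÷ 2^12 = 0.625 mV.
(V_in − V_low)/LSB = (0.674 − 0)/0.000625 = 1078.4000 → code 1078 (floor).
Code 1078 maps back to 0 + 1078×0.000625 V = 0.67375 V.
Error = 0.674 − 0.67375 = 0.00025 V = 0.250 mV.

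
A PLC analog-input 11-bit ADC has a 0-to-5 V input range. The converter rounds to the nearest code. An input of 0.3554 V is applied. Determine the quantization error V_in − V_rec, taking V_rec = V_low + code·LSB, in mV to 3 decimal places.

-1.045 mV

One LSB is 5 V / 2048 = 2.441 mV.
(V_in − V_low)/LSB = (0.3554 − 0)/0.00244141 = 145.5718 → code 146 (round).
Reconstructed: 0.35644531 V.
Error = 0.3554 − 0.35644531 = -0.00104531 V = -1.045 mV.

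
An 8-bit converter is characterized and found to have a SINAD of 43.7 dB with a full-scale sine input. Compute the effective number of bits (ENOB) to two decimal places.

ENOB = (SINAD − 1.76) / 6.02 = (43.7 − 1.76)/6.02 = 6.967.

6.97 bits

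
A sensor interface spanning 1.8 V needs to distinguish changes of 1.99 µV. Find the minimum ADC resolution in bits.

20 bits

Number of steps required ≥ 1.8 V / 1.99 µV = 904522.61.
Need 2^N ≥ 904522.61; 2^19 = 524288, 2^20 = 1048576.
Minimum N = 20.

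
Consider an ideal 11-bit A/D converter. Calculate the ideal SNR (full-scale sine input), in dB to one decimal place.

SNR ≈ 6.02·N + 1.76 dB = 6.02·11 + 1.76 = 67.98 dB.

68.0 dB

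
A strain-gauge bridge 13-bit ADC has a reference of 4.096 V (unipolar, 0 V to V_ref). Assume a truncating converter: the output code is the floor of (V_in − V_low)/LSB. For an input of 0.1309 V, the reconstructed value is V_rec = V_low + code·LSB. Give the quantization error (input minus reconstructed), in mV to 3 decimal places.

0.400 mV

Step size: 4.096 V ÷ 2^13 = 0.500 mV.
Scaled input = 261.8000 LSBs, so code = 261.
Reconstructed: 0.1305 V.
V_in − V_rec = 0.0004 V = 0.400 mV.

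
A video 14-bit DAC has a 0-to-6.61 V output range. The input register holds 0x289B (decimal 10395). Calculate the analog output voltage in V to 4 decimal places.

4.1938 V

LSB = 6.61 V / 2^14 = 403.44 µV.
Code 0x289B = 10395 decimal.
V_out = 0 + 10395 × 0.000403442 V = 4.19378 V.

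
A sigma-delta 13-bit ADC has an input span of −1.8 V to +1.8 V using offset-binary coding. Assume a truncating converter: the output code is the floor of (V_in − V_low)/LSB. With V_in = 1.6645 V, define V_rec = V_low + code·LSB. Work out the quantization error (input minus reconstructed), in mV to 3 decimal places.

0.291 mV

LSB = 3.6/2^13 = 439.45 µV.
Scaled input = 7883.6622 LSBs, so code = 7883.
Reconstructed: 1.664209 V.
Difference: 0.000291016 V → 0.291 mV.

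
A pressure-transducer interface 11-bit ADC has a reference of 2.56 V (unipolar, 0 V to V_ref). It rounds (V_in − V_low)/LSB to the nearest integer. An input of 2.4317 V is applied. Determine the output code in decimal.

Full-scale span = 2.56 V; LSB = 2.56/2^11 = 1.250 mV.
(2.4317 − 0) / 0.00125 = 1945.360 LSBs.
So the output code is 1945.

code 1945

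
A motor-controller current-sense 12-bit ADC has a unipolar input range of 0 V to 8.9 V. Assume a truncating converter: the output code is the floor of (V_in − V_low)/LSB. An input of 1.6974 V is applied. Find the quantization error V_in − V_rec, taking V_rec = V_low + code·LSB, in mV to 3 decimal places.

LSB = 8.9/2^12 = 2.173 mV.
(V_in − V_low)/LSB = (1.6974 − 0)/0.00217285 = 781.1854 → code 781 (floor).
V_rec = 0 + 781·0.00217285 = 1.6969971 V.
Difference: 0.00040293 V → 0.403 mV.

0.403 mV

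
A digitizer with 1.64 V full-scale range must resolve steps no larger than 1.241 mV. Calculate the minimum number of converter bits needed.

Number of steps required ≥ 1.64 V / 1.241 mV = 1321.51.
Need 2^N ≥ 1321.51; 2^10 = 1024, 2^11 = 2048.
Minimum N = 11.

11 bits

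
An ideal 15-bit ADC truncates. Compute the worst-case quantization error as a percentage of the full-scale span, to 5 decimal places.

Truncating → worst-case error = 1 LSB = V_FS/2^15, so 100/32768 = 0.00305176 % of full scale.

0.00305 %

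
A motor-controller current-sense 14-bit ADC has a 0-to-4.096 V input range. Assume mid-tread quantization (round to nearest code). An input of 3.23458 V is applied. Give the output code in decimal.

code 12938

With 16384 levels over 4.096 V, one step is 250.00 µV.
Input sits at 12938.320 steps above V_low.
round(12938.320) = 12938.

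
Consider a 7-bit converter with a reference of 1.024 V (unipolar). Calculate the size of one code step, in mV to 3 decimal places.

8.000 mV

Full-scale span = 1.024 V.
LSB = 1.024 / 2^7 = 1.024 / 128 = 0.008 V = 8.000 mV.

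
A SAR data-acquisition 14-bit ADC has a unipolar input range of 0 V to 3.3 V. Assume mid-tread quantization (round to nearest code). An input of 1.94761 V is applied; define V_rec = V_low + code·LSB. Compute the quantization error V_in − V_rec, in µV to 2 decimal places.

-82.87 µV

LSB = 3.3/2^14 = 201.42 µV.
(V_in − V_low)/LSB = (1.94761 − 0)/0.000201416 = 9669.5886 → code 9670 (round).
Reconstructed: 1.9476929 V.
Difference: -8.28711e-05 V → -82.87 µV.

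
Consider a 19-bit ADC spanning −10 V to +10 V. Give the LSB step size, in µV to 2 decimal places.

38.15 µV

Full-scale span = 20 V.
LSB = 20 / 2^19 = 20 / 524288 = 3.8147e-05 V = 38.15 µV.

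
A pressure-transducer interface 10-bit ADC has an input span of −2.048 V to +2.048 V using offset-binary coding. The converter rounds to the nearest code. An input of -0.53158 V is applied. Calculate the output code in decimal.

code 379

Full-scale span = 4.096 V; LSB = 4.096/2^10 = 4.000 mV.
Input sits at 379.105 steps above V_low.
So the output code is 379.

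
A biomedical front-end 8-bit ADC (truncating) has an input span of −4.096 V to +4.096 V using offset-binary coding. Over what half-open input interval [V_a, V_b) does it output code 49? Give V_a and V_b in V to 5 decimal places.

[-2.52800 V, -2.49600 V)

LSB = 8.192/2^8 = 32.000 mV.
V_a = V_low + 49·LSB = -2.528 V; V_b = V_low + 50·LSB = -2.496 V.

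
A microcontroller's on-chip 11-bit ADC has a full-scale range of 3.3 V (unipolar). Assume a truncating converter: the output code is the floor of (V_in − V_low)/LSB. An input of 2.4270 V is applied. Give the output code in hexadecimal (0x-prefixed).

code 0x5E2 (decimal 1506)

With 2048 levels over 3.3 V, one step is 1.611 mV.
(V_in − V_low)/LSB = (2.4270 − 0) / 0.00161133 = 1506.211.
So the output code is 1506.
In hexadecimal (0x-prefixed): 0x5E2.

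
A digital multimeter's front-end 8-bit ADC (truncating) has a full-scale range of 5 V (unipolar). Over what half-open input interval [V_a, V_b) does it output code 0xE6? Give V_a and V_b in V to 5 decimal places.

LSB = 5/2^8 = 19.531 mV.
Code 0xE6 = 230 decimal.
V_a = V_low + 230·LSB = 4.49219 V; V_b = V_low + 231·LSB = 4.51172 V.

[4.49219 V, 4.51172 V)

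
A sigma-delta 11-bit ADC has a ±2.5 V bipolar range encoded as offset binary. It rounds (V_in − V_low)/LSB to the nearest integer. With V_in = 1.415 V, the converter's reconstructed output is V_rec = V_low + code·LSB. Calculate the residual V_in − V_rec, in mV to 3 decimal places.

-1.016 mV

LSB = 5/2^11 = 2.441 mV.
Scaled input = 1603.5840 LSBs, so code = 1604.
Reconstructed: 1.4160156 V.
Error = 1.415 − 1.4160156 = -0.00101563 V = -1.016 mV.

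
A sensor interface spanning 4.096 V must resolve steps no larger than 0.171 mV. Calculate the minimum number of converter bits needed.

Number of steps required ≥ 4.096 V / 0.171 mV = 23953.22.
Need 2^N ≥ 23953.22; 2^14 = 16384, 2^15 = 32768.
Minimum N = 15.

15 bits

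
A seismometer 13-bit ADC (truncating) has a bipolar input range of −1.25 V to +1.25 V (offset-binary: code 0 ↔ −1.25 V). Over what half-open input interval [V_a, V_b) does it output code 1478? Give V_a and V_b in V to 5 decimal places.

LSB = 2.5/2^13 = 305.18 µV.
V_a = V_low + 1478·LSB = -0.79895 V; V_b = V_low + 1479·LSB = -0.798645 V.

[-0.79895 V, -0.79865 V)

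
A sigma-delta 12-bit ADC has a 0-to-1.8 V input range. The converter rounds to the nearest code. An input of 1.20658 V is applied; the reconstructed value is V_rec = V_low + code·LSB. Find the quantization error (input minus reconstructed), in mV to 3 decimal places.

LSB = 1.8/2^12 = 439.45 µV.
(1.20658 − 0)/0.000439453 = 2745.6398; round gives code 2746.
Code 2746 maps back to 0 + 2746×0.000439453 V = 1.2067383 V.
V_in − V_rec = -0.000158281 V = -0.158 mV.

-0.158 mV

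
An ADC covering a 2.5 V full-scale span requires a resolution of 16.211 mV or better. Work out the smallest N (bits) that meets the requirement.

Number of steps required ≥ 2.5 V / 16.211 mV = 154.22.
Need 2^N ≥ 154.22; 2^7 = 128, 2^8 = 256.
Minimum N = 8.

8 bits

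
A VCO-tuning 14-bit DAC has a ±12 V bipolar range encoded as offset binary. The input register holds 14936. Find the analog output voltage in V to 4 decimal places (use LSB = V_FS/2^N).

LSB = 24 V / 2^14 = 1.465 mV.
V_out = (−12) + 14936 × 0.00146484 V = 9.87891 V.

9.8789 V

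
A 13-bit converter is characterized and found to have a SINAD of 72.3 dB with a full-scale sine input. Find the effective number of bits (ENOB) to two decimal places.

11.72 bits

ENOB = (SINAD − 1.76) / 6.02 = (72.3 − 1.76)/6.02 = 11.718.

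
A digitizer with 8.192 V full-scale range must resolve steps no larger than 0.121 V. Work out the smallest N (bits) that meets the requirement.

7 bits

Number of steps required ≥ 8.192 V / 0.121 V = 67.70.
Need 2^N ≥ 67.70; 2^6 = 64, 2^7 = 128.
Minimum N = 7.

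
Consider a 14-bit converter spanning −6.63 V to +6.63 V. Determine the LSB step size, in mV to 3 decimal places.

0.809 mV

Full-scale span = 13.26 V.
LSB = 13.26 / 2^14 = 13.26 / 16384 = 0.000809326 V = 0.809 mV.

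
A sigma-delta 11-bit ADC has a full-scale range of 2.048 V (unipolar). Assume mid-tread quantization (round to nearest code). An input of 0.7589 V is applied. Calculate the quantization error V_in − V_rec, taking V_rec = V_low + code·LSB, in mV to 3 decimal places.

LSB = 2.048/2^11 = 1.000 mV.
Scaled input = 758.9000 LSBs, so code = 759.
Reconstructed: 0.759 V.
V_in − V_rec = -0.0001 V = -0.100 mV.

-0.100 mV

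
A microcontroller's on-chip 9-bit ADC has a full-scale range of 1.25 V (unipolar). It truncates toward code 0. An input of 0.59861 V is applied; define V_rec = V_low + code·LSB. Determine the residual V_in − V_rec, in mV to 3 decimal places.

0.465 mV

LSB = 1.25/2^9 = 2.441 mV.
(V_in − V_low)/LSB = (0.59861 − 0)/0.00244141 = 245.1907 → code 245 (floor).
Code 245 maps back to 0 + 245×0.00244141 V = 0.59814453 V.
Error = 0.59861 − 0.59814453 = 0.000465469 V = 0.465 mV.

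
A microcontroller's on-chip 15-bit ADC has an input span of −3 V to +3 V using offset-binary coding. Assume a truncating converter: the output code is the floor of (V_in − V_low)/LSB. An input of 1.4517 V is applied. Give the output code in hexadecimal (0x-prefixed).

With 32768 levels over 6 V, one step is 183.11 µV.
(1.4517 − (−3)) / 0.000183105 = 24312.218 LSBs.
Floor → code 24312.
In hexadecimal (0x-prefixed): 0x5EF8.

code 0x5EF8 (decimal 24312)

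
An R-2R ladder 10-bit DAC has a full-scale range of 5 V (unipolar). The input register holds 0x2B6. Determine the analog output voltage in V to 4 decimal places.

3.3887 V

LSB = 5 V / 2^10 = 4.883 mV.
Code 0x2B6 = 694 decimal.
V_out = 0 + 694 × 0.00488281 V = 3.38867 V.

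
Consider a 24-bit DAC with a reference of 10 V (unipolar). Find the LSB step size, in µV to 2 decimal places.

0.60 µV

Full-scale span = 10 V.
LSB = 10 / 2^24 = 10 / 16777216 = 5.96046e-07 V = 0.60 µV.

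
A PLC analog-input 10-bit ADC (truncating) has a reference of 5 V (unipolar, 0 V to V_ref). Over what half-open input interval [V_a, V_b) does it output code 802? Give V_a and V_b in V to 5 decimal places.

[3.91602 V, 3.92090 V)

LSB = 5/2^10 = 4.883 mV.
V_a = V_low + 802·LSB = 3.91602 V; V_b = V_low + 803·LSB = 3.9209 V.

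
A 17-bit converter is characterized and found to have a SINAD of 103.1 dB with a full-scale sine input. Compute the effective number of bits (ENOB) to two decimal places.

ENOB = (SINAD − 1.76) / 6.02 = (103.1 − 1.76)/6.02 = 16.834.

16.83 bits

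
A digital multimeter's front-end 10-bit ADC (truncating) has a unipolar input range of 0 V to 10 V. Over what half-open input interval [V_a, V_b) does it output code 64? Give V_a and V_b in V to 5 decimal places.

[0.62500 V, 0.63477 V)

LSB = 10/2^10 = 9.766 mV.
V_a = V_low + 64·LSB = 0.625 V; V_b = V_low + 65·LSB = 0.634766 V.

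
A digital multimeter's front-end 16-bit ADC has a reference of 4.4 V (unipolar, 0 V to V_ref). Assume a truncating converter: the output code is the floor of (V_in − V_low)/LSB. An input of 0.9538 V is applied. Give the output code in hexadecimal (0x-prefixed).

With 65536 levels over 4.4 V, one step is 67.14 µV.
Input sits at 14206.417 steps above V_low.
Floor → code 14206.
In hexadecimal (0x-prefixed): 0x377E.

code 0x377E (decimal 14206)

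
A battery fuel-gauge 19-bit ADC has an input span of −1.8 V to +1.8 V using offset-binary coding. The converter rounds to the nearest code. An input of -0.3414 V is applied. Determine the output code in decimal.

code 212424

Full-scale span = 3.6 V; LSB = 3.6/2^19 = 6.87 µV.
Input sits at 212424.021 steps above V_low.
round(212424.021) = 212424.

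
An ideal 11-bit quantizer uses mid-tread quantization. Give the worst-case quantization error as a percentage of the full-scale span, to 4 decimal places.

Rounding → worst-case error = ½ LSB = V_FS/2^12, so 100/4096 = 0.0244141 % of full scale.

0.0244 %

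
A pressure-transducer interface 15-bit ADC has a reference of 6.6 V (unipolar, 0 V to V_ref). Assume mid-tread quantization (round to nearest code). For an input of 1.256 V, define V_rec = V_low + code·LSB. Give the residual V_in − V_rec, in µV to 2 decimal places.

LSB = 6.6/2^15 = 201.42 µV.
(V_in − V_low)/LSB = (1.256 − 0)/0.000201416 = 6235.8497 → code 6236 (round).
V_rec = 0 + 6236·0.000201416 = 1.2560303 V.
Error = 1.256 − 1.2560303 = -3.02734e-05 V = -30.27 µV.

-30.27 µV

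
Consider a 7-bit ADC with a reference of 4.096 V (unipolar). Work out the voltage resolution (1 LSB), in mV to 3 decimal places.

32.000 mV

Full-scale span = 4.096 V.
LSB = 4.096 / 2^7 = 4.096 / 128 = 0.032 V = 32.000 mV.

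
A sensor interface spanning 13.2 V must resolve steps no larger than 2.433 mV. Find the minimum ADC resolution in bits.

13 bits

Number of steps required ≥ 13.2 V / 2.433 mV = 5425.40.
Need 2^N ≥ 5425.40; 2^12 = 4096, 2^13 = 8192.
Minimum N = 13.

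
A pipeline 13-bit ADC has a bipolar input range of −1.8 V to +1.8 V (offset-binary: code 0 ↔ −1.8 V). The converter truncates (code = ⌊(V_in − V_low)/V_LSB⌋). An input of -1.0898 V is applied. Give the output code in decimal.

code 1616

With 8192 levels over 3.6 V, one step is 439.45 µV.
Input sits at 1616.100 steps above V_low.
Floor → code 1616.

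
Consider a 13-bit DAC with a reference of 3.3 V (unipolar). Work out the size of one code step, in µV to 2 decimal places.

402.83 µV

Full-scale span = 3.3 V.
LSB = 3.3 / 2^13 = 3.3 / 8192 = 0.000402832 V = 402.83 µV.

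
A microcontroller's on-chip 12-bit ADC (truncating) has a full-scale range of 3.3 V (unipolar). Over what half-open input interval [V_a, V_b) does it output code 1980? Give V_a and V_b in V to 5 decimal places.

LSB = 3.3/2^12 = 0.806 mV.
V_a = V_low + 1980·LSB = 1.59521 V; V_b = V_low + 1981·LSB = 1.59602 V.

[1.59521 V, 1.59602 V)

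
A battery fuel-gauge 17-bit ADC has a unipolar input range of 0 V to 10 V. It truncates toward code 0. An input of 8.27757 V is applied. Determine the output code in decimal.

Full-scale span = 10 V; LSB = 10/2^17 = 76.29 µV.
(V_in − V_low)/LSB = (8.27757 − 0) / 7.62939e-05 = 108495.766.
So the output code is 108495.

code 108495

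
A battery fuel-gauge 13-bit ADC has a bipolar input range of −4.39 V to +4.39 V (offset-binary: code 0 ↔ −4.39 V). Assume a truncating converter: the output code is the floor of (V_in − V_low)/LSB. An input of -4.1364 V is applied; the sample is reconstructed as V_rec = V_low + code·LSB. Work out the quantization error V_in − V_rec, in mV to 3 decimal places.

0.661 mV

LSB = 8.78/2^13 = 1.072 mV.
(-4.1364 − (−4.39))/0.00107178 = 236.6163; ⌊·⌋ gives code 236.
Reconstructed: -4.1370605 V.
V_in − V_rec = 0.000660547 V = 0.661 mV.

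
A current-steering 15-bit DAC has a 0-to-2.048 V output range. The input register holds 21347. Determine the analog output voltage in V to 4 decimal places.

LSB = 2.048 V / 2^15 = 62.50 µV.
V_out = 0 + 21347 × 6.25e-05 V = 1.33419 V.

1.3342 V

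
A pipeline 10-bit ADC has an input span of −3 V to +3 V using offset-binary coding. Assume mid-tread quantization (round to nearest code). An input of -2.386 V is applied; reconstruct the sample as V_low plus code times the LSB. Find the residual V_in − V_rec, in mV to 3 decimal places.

Step size: 6 V ÷ 2^10 = 5.859 mV.
(-2.386 − (−3))/0.00585938 = 104.7893; round gives code 105.
Code 105 maps back to (−3) + 105×0.00585938 V = -2.3847656 V.
Difference: -0.00123438 V → -1.234 mV.

-1.234 mV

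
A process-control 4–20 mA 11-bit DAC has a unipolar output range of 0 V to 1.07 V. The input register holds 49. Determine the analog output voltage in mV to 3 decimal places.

LSB = 1.07 V / 2^11 = 0.522 mV.
V_out = 0 + 49 × 0.000522461 V = 0.0256006 V.
= 25.601 mV.

25.601 mV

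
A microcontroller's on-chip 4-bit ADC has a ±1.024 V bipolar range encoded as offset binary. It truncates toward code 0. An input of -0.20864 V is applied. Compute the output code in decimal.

LSB = 2.048 V / 16 = 128.000 mV.
Input sits at 6.370 steps above V_low.
⌊·⌋(6.370) = 6.

code 6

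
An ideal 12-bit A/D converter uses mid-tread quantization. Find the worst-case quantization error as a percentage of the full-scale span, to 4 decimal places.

Rounding → worst-case error = ½ LSB = V_FS/2^13, so 100/8192 = 0.012207 % of full scale.

0.0122 %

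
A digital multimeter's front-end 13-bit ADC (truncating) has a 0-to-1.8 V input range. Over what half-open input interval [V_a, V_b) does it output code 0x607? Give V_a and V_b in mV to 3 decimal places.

LSB = 1.8/2^13 = 219.73 µV.
Code 0x607 = 1543 decimal.
V_a = V_low + 1543·LSB = 0.339038 V; V_b = V_low + 1544·LSB = 0.339258 V.

[339.038 mV, 339.258 mV)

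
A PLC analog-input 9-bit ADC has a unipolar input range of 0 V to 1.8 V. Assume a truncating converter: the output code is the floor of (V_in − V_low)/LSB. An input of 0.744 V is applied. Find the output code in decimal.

With 512 levels over 1.8 V, one step is 3.516 mV.
(V_in − V_low)/LSB = (0.744 − 0) / 0.00351563 = 211.627.
Floor → code 211.

code 211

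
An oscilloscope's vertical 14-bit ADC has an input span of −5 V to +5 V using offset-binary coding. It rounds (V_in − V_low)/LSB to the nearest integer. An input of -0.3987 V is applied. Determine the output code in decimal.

code 7539

With 16384 levels over 10 V, one step is 0.610 mV.
(-0.3987 − (−5)) / 0.000610352 = 7538.770 LSBs.
round(7538.770) = 7539.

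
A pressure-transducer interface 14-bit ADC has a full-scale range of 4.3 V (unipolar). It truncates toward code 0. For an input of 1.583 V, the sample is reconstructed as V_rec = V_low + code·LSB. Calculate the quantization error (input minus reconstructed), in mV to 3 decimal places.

0.157 mV

Step size: 4.3 V ÷ 2^14 = 262.45 µV.
(1.583 − 0)/0.000262451 = 6031.5981; ⌊·⌋ gives code 6031.
V_rec = 0 + 6031·0.000262451 = 1.582843 V.
V_in − V_rec = 0.000156982 V = 0.157 mV.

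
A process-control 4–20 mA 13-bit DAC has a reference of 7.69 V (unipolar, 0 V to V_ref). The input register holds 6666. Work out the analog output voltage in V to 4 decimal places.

6.2575 V

LSB = 7.69 V / 2^13 = 0.939 mV.
V_out = 0 + 6666 × 0.000938721 V = 6.25751 V.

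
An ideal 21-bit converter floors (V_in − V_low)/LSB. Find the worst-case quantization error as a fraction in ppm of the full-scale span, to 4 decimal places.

0.4768 ppm

Truncating → worst-case error = 1 LSB = V_FS/2^21, so 1e+06/2097152 = 0.476837 ppm of full scale.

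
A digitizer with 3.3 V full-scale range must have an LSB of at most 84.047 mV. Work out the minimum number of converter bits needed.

Number of steps required ≥ 3.3 V / 84.047 mV = 39.26.
Need 2^N ≥ 39.26; 2^5 = 32, 2^6 = 64.
Minimum N = 6.

6 bits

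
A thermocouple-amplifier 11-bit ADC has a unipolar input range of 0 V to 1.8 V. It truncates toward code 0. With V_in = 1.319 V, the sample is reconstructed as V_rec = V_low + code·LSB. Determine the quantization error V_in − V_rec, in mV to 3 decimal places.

0.641 mV

LSB = 1.8/2^11 = 0.879 mV.
Scaled input = 1500.7289 LSBs, so code = 1500.
Code 1500 maps back to 0 + 1500×0.000878906 V = 1.3183594 V.
Difference: 0.000640625 V → 0.641 mV.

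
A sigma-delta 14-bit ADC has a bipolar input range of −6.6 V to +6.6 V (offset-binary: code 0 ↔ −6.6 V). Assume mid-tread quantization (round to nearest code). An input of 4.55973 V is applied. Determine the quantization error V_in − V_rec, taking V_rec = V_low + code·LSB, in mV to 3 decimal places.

One LSB is 13.2 V / 16384 = 0.806 mV.
(V_in − V_low)/LSB = (4.55973 − (−6.6))/0.000805664 = 13851.5921 → code 13852 (round).
Reconstructed: 4.5600586 V.
Error = 4.55973 − 4.5600586 = -0.000328594 V = -0.329 mV.

-0.329 mV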